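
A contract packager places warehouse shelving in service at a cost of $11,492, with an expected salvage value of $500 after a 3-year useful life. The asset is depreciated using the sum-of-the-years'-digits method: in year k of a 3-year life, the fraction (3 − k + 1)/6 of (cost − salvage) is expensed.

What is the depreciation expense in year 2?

$3,664

Depreciable base = $11,492 − $500 = $10,992.
Sum of the years' digits = 3+2+1 = 6.
Year 1: $10,992 × 3/6 = $5,496. Book value $5,996.
Year 2: $10,992 × 2/6 = $3,664. Book value $2,332.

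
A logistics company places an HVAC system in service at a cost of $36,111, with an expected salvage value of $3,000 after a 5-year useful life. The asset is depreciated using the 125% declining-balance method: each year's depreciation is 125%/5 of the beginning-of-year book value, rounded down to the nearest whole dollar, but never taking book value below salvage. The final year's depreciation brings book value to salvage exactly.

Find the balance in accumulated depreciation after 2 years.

$15,798

Depreciable base = $36,111 − $3,000 = $33,111.
Year 1: ⌊$36,111 × 125%/5⌋ = $9,027. Book value $27,084.
Year 2: ⌊$27,084 × 125%/5⌋ = $6,771. Book value $20,313.
Accumulated through year 2 = $36,111 − $20,313 = $15,798.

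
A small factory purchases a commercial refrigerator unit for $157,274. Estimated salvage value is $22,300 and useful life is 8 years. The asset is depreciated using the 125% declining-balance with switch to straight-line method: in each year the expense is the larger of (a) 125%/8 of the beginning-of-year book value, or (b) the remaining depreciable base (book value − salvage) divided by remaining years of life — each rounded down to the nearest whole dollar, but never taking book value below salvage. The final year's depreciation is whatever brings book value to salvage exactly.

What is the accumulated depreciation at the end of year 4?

Depreciable base = $157,274 − $22,300 = $134,974.
Year 1: DB = ⌊$157,274 × 125%/8⌋ = $24,574; SL = ⌊$134,974/8⌋ = $16,871 → take DB $24,574. Book value $132,700.
Year 2: DB = ⌊$132,700 × 125%/8⌋ = $20,734; SL = ⌊$110,400/7⌋ = $15,771 → take DB $20,734. Book value $111,966.
Year 3: DB = ⌊$111,966 × 125%/8⌋ = $17,494; SL = ⌊$89,666/6⌋ = $14,944 → take DB $17,494. Book value $94,472.
Year 4: DB = ⌊$94,472 × 125%/8⌋ = $14,761; SL = ⌊$72,172/5⌋ = $14,434 → take DB $14,761. Book value $79,711.
Accumulated through year 4 = $157,274 − $79,711 = $77,563.

$77,563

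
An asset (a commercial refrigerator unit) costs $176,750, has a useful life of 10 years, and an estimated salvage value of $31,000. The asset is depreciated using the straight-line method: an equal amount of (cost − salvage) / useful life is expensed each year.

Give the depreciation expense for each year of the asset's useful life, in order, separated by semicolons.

Depreciable base = $176,750 − $31,000 = $145,750.
Annual expense = $145,750 / 10 = $14,575.
End of year 1: book value $162,175.
End of year 2: book value $147,600.
End of year 3: book value $133,025.
End of year 4: book value $118,450.
End of year 5: book value $103,875.
End of year 6: book value $89,300.
End of year 7: book value $74,725.
End of year 8: book value $60,150.
End of year 9: book value $45,575.
End of year 10: book value $31,000.

$14,575; $14,575; $14,575; $14,575; $14,575; $14,575; $14,575; $14,575; $14,575; $14,575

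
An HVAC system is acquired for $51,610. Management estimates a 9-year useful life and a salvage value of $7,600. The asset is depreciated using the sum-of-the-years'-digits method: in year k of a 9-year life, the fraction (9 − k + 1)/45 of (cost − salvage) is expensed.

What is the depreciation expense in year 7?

$2,934

Depreciable base = $51,610 − $7,600 = $44,010.
Sum of the years' digits = 9+8+7+6+5+4+3+2+1 = 45.
Year 1: $44,010 × 9/45 = $8,802. Book value $42,808.
Year 2: $44,010 × 8/45 = $7,824. Book value $34,984.
Year 3: $44,010 × 7/45 = $6,846. Book value $28,138.
Year 4: $44,010 × 6/45 = $5,868. Book value $22,270.
Year 5: $44,010 × 5/45 = $4,890. Book value $17,380.
Year 6: $44,010 × 4/45 = $3,912. Book value $13,468.
Year 7: $44,010 × 3/45 = $2,934. Book value $10,534.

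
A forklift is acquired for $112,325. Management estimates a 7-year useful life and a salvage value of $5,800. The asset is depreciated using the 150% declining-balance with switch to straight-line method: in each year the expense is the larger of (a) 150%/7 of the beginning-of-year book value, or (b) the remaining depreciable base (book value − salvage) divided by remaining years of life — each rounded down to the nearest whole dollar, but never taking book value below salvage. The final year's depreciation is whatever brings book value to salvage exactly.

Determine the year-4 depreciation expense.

Depreciable base = $112,325 − $5,800 = $106,525.
Year 1: DB = ⌊$112,325 × 150%/7⌋ = $24,069; SL = ⌊$106,525/7⌋ = $15,217 → take DB $24,069. Book value $88,256.
Year 2: DB = ⌊$88,256 × 150%/7⌋ = $18,912; SL = ⌊$82,456/6⌋ = $13,742 → take DB $18,912. Book value $69,344.
Year 3: DB = ⌊$69,344 × 150%/7⌋ = $14,859; SL = ⌊$63,544/5⌋ = $12,708 → take DB $14,859. Book value $54,485.
Year 4: DB = ⌊$54,485 × 150%/7⌋ = $11,675; SL = ⌊$48,685/4⌋ = $12,171 → take SL $12,171. Book value $42,314.

$12,171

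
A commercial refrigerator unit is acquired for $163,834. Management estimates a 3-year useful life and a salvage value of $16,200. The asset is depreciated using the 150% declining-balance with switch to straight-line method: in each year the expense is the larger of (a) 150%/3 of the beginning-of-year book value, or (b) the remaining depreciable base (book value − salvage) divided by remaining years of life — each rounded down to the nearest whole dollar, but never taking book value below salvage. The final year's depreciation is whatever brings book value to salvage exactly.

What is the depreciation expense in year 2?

Depreciable base = $163,834 − $16,200 = $147,634.
Year 1: DB = ⌊$163,834 × 150%/3⌋ = $81,917; SL = ⌊$147,634/3⌋ = $49,211 → take DB $81,917. Book value $81,917.
Year 2: DB = ⌊$81,917 × 150%/3⌋ = $40,958; SL = ⌊$65,717/2⌋ = $32,858 → take DB $40,958. Book value $40,959.

$40,958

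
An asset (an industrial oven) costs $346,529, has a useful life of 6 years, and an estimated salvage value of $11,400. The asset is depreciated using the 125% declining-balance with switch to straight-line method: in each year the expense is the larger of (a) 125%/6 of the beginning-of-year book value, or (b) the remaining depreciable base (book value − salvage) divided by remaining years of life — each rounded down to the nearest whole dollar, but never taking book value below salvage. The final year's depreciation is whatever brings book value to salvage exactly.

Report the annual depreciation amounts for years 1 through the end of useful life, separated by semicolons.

Depreciable base = $346,529 − $11,400 = $335,129.
Year 1: DB = ⌊$346,529 × 125%/6⌋ = $72,193; SL = ⌊$335,129/6⌋ = $55,854 → take DB $72,193. Book value $274,336.
Year 2: DB = ⌊$274,336 × 125%/6⌋ = $57,153; SL = ⌊$262,936/5⌋ = $52,587 → take DB $57,153. Book value $217,183.
Year 3: DB = ⌊$217,183 × 125%/6⌋ = $45,246; SL = ⌊$205,783/4⌋ = $51,445 → take SL $51,445. Book value $165,738.
Year 4: DB = ⌊$165,738 × 125%/6⌋ = $34,528; SL = ⌊$154,338/3⌋ = $51,446 → take SL $51,446. Book value $114,292.
Year 5: DB = ⌊$114,292 × 125%/6⌋ = $23,810; SL = ⌊$102,892/2⌋ = $51,446 → take SL $51,446. Book value $62,846.
Year 6 (final): $62,846 − $11,400 = $51,446. Book value $11,400.

$72,193; $57,153; $51,445; $51,446; $51,446; $51,446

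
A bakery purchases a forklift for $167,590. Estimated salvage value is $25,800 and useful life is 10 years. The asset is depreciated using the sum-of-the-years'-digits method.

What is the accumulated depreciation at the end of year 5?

Depreciable base = $167,590 − $25,800 = $141,790.
Sum of the years' digits = 10+9+8+7+6+5+4+3+2+1 = 55.
Year 1: $141,790 × 10/55 = $25,780. Book value $141,810.
Year 2: $141,790 × 9/55 = $23,202. Book value $118,608.
Year 3: $141,790 × 8/55 = $20,624. Book value $97,984.
Year 4: $141,790 × 7/55 = $18,046. Book value $79,938.
Year 5: $141,790 × 6/55 = $15,468. Book value $64,470.
Accumulated through year 5 = $167,590 − $64,470 = $103,120.

$103,120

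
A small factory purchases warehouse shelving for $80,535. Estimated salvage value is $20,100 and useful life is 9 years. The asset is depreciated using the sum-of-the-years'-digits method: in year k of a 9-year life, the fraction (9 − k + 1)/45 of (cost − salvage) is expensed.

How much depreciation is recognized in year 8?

$2,686

Depreciable base = $80,535 − $20,100 = $60,435.
Sum of the years' digits = 9+8+7+6+5+4+3+2+1 = 45.
Year 1: $60,435 × 9/45 = $12,087. Book value $68,448.
Year 2: $60,435 × 8/45 = $10,744. Book value $57,704.
Year 3: $60,435 × 7/45 = $9,401. Book value $48,303.
Year 4: $60,435 × 6/45 = $8,058. Book value $40,245.
Year 5: $60,435 × 5/45 = $6,715. Book value $33,530.
Year 6: $60,435 × 4/45 = $5,372. Book value $28,158.
Year 7: $60,435 × 3/45 = $4,029. Book value $24,129.
Year 8: $60,435 × 2/45 = $2,686. Book value $21,443.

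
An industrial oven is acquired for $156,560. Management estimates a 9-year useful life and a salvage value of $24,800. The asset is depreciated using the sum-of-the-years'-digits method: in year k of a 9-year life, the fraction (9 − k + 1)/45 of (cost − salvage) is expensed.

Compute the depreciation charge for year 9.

$2,928

Depreciable base = $156,560 − $24,800 = $131,760.
Sum of the years' digits = 9+8+7+6+5+4+3+2+1 = 45.
Year 1: $131,760 × 9/45 = $26,352. Book value $130,208.
Year 2: $131,760 × 8/45 = $23,424. Book value $106,784.
Year 3: $131,760 × 7/45 = $20,496. Book value $86,288.
Year 4: $131,760 × 6/45 = $17,568. Book value $68,720.
Year 5: $131,760 × 5/45 = $14,640. Book value $54,080.
Year 6: $131,760 × 4/45 = $11,712. Book value $42,368.
Year 7: $131,760 × 3/45 = $8,784. Book value $33,584.
Year 8: $131,760 × 2/45 = $5,856. Book value $27,728.
Year 9: $131,760 × 1/45 = $2,928. Book value $24,800.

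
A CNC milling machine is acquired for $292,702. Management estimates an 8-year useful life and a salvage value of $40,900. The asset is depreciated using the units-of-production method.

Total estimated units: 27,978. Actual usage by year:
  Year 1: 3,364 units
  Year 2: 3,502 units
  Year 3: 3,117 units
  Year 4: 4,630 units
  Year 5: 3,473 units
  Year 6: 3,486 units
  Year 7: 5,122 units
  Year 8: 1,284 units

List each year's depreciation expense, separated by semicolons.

Depreciable base = $292,702 − $40,900 = $251,802.
Rate = $251,802 / 27,978 units = $9 per unit.
Year 1: 3,364 × $9 = $30,276. Book value $262,426.
Year 2: 3,502 × $9 = $31,518. Book value $230,908.
Year 3: 3,117 × $9 = $28,053. Book value $202,855.
Year 4: 4,630 × $9 = $41,670. Book value $161,185.
Year 5: 3,473 × $9 = $31,257. Book value $129,928.
Year 6: 3,486 × $9 = $31,374. Book value $98,554.
Year 7: 5,122 × $9 = $46,098. Book value $52,456.
Year 8: 1,284 × $9 = $11,556. Book value $40,900.

$30,276; $31,518; $28,053; $41,670; $31,257; $31,374; $46,098; $11,556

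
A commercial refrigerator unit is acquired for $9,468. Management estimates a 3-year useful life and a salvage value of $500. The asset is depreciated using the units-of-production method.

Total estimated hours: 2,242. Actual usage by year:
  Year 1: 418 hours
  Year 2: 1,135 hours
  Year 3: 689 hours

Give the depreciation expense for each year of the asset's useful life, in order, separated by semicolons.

Depreciable base = $9,468 − $500 = $8,968.
Rate = $8,968 / 2,242 hours = $4 per hour.
Year 1: 418 × $4 = $1,672. Book value $7,796.
Year 2: 1,135 × $4 = $4,540. Book value $3,256.
Year 3: 689 × $4 = $2,756. Book value $500.

$1,672; $4,540; $2,756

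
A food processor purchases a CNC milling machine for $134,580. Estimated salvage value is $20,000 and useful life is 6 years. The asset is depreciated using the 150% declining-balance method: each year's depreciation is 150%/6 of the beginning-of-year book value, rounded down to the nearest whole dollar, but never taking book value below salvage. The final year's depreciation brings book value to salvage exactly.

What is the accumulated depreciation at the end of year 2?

$58,878

Depreciable base = $134,580 − $20,000 = $114,580.
Year 1: ⌊$134,580 × 150%/6⌋ = $33,645. Book value $100,935.
Year 2: ⌊$100,935 × 150%/6⌋ = $25,233. Book value $75,702.
Accumulated through year 2 = $134,580 − $75,702 = $58,878.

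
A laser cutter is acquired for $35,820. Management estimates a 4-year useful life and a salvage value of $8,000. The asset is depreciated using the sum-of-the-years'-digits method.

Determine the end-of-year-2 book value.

Depreciable base = $35,820 − $8,000 = $27,820.
Sum of the years' digits = 4+3+2+1 = 10.
Year 1: $27,820 × 4/10 = $11,128. Book value $24,692.
Year 2: $27,820 × 3/10 = $8,346. Book value $16,346.

$16,346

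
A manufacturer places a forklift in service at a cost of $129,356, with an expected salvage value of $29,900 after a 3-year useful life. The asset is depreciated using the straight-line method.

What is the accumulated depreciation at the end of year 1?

Depreciable base = $129,356 − $29,900 = $99,456.
Annual expense = $99,456 / 3 = $33,152.
End of year 1: book value $96,204.
Accumulated through year 1 = $129,356 − $96,204 = $33,152.

$33,152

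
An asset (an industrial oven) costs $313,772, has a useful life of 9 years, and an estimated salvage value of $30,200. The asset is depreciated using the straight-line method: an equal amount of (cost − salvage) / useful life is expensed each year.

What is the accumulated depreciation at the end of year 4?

Depreciable base = $313,772 − $30,200 = $283,572.
Annual expense = $283,572 / 9 = $31,508.
End of year 1: book value $282,264.
End of year 2: book value $250,756.
End of year 3: book value $219,248.
End of year 4: book value $187,740.
Accumulated through year 4 = $313,772 − $187,740 = $126,032.

$126,032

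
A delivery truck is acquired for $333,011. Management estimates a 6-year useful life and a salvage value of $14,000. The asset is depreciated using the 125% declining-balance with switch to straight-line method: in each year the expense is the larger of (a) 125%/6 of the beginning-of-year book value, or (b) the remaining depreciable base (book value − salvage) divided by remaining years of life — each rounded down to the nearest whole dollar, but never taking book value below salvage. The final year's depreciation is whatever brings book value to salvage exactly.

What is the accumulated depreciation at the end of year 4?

Depreciable base = $333,011 − $14,000 = $319,011.
Year 1: DB = ⌊$333,011 × 125%/6⌋ = $69,377; SL = ⌊$319,011/6⌋ = $53,168 → take DB $69,377. Book value $263,634.
Year 2: DB = ⌊$263,634 × 125%/6⌋ = $54,923; SL = ⌊$249,634/5⌋ = $49,926 → take DB $54,923. Book value $208,711.
Year 3: DB = ⌊$208,711 × 125%/6⌋ = $43,481; SL = ⌊$194,711/4⌋ = $48,677 → take SL $48,677. Book value $160,034.
Year 4: DB = ⌊$160,034 × 125%/6⌋ = $33,340; SL = ⌊$146,034/3⌋ = $48,678 → take SL $48,678. Book value $111,356.
Accumulated through year 4 = $333,011 − $111,356 = $221,655.

$221,655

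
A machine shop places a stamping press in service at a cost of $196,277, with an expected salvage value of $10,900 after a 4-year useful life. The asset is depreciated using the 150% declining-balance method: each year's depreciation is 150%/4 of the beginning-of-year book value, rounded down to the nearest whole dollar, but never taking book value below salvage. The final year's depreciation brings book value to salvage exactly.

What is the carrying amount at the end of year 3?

$47,920

Depreciable base = $196,277 − $10,900 = $185,377.
Year 1: ⌊$196,277 × 150%/4⌋ = $73,603. Book value $122,674.
Year 2: ⌊$122,674 × 150%/4⌋ = $46,002. Book value $76,672.
Year 3: ⌊$76,672 × 150%/4⌋ = $28,752. Book value $47,920.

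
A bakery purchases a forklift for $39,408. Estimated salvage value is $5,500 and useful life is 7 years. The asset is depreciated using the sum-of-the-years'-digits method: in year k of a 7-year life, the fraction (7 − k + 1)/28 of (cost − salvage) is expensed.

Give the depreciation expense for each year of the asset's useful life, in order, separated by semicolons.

$8,477; $7,266; $6,055; $4,844; $3,633; $2,422; $1,211

Depreciable base = $39,408 − $5,500 = $33,908.
Sum of the years' digits = 7+6+5+4+3+2+1 = 28.
Year 1: $33,908 × 7/28 = $8,477. Book value $30,931.
Year 2: $33,908 × 6/28 = $7,266. Book value $23,665.
Year 3: $33,908 × 5/28 = $6,055. Book value $17,610.
Year 4: $33,908 × 4/28 = $4,844. Book value $12,766.
Year 5: $33,908 × 3/28 = $3,633. Book value $9,133.
Year 6: $33,908 × 2/28 = $2,422. Book value $6,711.
Year 7: $33,908 × 1/28 = $1,211. Book value $5,500.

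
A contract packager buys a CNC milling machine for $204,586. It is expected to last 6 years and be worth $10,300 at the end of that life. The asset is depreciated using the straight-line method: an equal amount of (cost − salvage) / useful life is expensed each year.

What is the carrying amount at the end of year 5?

Depreciable base = $204,586 − $10,300 = $194,286.
Annual expense = $194,286 / 6 = $32,381.
End of year 1: book value $172,205.
End of year 2: book value $139,824.
End of year 3: book value $107,443.
End of year 4: book value $75,062.
End of year 5: book value $42,681.

$42,681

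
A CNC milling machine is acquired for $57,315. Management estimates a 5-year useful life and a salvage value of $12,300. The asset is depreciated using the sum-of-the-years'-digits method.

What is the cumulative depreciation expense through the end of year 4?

$42,014

Depreciable base = $57,315 − $12,300 = $45,015.
Sum of the years' digits = 5+4+3+2+1 = 15.
Year 1: $45,015 × 5/15 = $15,005. Book value $42,310.
Year 2: $45,015 × 4/15 = $12,004. Book value $30,306.
Year 3: $45,015 × 3/15 = $9,003. Book value $21,303.
Year 4: $45,015 × 2/15 = $6,002. Book value $15,301.
Accumulated through year 4 = $57,315 − $15,301 = $42,014.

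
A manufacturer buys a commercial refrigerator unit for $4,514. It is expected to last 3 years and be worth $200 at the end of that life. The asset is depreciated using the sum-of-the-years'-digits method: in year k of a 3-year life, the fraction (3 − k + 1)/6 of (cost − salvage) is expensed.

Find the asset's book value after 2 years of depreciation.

Depreciable base = $4,514 − $200 = $4,314.
Sum of the years' digits = 3+2+1 = 6.
Year 1: $4,314 × 3/6 = $2,157. Book value $2,357.
Year 2: $4,314 × 2/6 = $1,438. Book value $919.

$919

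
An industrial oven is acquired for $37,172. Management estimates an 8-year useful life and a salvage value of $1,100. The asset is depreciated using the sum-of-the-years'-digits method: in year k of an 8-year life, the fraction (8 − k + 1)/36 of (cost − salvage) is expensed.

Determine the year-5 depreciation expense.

$4,008

Depreciable base = $37,172 − $1,100 = $36,072.
Sum of the years' digits = 8+7+6+5+4+3+2+1 = 36.
Year 1: $36,072 × 8/36 = $8,016. Book value $29,156.
Year 2: $36,072 × 7/36 = $7,014. Book value $22,142.
Year 3: $36,072 × 6/36 = $6,012. Book value $16,130.
Year 4: $36,072 × 5/36 = $5,010. Book value $11,120.
Year 5: $36,072 × 4/36 = $4,008. Book value $7,112.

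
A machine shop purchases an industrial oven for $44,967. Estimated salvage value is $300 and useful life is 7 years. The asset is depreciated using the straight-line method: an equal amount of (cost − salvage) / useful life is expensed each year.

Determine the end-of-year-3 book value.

Depreciable base = $44,967 − $300 = $44,667.
Annual expense = $44,667 / 7 = $6,381.
End of year 1: book value $38,586.
End of year 2: book value $32,205.
End of year 3: book value $25,824.

$25,824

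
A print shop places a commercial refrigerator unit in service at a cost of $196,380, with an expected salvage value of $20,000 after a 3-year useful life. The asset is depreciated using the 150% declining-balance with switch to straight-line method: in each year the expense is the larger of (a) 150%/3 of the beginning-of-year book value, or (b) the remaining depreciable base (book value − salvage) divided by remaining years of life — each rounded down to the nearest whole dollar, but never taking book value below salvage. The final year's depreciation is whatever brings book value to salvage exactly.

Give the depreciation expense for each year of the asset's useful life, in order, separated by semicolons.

$98,190; $49,095; $29,095

Depreciable base = $196,380 − $20,000 = $176,380.
Year 1: DB = ⌊$196,380 × 150%/3⌋ = $98,190; SL = ⌊$176,380/3⌋ = $58,793 → take DB $98,190. Book value $98,190.
Year 2: DB = ⌊$98,190 × 150%/3⌋ = $49,095; SL = ⌊$78,190/2⌋ = $39,095 → take DB $49,095. Book value $49,095.
Year 3 (final): $49,095 − $20,000 = $29,095. Book value $20,000.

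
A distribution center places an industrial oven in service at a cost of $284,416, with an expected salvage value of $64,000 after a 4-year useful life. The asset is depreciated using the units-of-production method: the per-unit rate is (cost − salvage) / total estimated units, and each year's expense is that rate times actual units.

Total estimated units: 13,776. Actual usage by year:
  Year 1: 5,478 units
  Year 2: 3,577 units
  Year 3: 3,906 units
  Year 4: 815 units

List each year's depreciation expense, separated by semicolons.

$87,648; $57,232; $62,496; $13,040

Depreciable base = $284,416 − $64,000 = $220,416.
Rate = $220,416 / 13,776 units = $16 per unit.
Year 1: 5,478 × $16 = $87,648. Book value $196,768.
Year 2: 3,577 × $16 = $57,232. Book value $139,536.
Year 3: 3,906 × $16 = $62,496. Book value $77,040.
Year 4: 815 × $16 = $13,040. Book value $64,000.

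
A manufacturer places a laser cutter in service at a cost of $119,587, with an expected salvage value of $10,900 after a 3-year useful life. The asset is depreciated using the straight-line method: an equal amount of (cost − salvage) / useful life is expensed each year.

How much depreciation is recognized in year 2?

$36,229

Depreciable base = $119,587 − $10,900 = $108,687.
Annual expense = $108,687 / 3 = $36,229.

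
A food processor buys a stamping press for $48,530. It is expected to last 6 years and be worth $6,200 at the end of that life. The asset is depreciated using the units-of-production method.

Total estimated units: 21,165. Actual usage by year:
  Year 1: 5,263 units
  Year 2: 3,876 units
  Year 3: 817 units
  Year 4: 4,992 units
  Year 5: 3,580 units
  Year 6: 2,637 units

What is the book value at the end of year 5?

$11,474

Depreciable base = $48,530 − $6,200 = $42,330.
Rate = $42,330 / 21,165 units = $2 per unit.
Year 1: 5,263 × $2 = $10,526. Book value $38,004.
Year 2: 3,876 × $2 = $7,752. Book value $30,252.
Year 3: 817 × $2 = $1,634. Book value $28,618.
Year 4: 4,992 × $2 = $9,984. Book value $18,634.
Year 5: 3,580 × $2 = $7,160. Book value $11,474.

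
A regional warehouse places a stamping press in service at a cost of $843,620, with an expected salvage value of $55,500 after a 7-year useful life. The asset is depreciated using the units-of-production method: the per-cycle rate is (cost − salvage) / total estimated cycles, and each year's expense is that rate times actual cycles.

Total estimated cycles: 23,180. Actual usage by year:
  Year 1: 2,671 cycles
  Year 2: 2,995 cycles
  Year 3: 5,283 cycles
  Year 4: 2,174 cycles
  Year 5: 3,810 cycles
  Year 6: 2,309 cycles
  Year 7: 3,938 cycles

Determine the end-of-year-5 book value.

$267,898

Depreciable base = $843,620 − $55,500 = $788,120.
Rate = $788,120 / 23,180 cycles = $34 per cycle.
Year 1: 2,671 × $34 = $90,814. Book value $752,806.
Year 2: 2,995 × $34 = $101,830. Book value $650,976.
Year 3: 5,283 × $34 = $179,622. Book value $471,354.
Year 4: 2,174 × $34 = $73,916. Book value $397,438.
Year 5: 3,810 × $34 = $129,540. Book value $267,898.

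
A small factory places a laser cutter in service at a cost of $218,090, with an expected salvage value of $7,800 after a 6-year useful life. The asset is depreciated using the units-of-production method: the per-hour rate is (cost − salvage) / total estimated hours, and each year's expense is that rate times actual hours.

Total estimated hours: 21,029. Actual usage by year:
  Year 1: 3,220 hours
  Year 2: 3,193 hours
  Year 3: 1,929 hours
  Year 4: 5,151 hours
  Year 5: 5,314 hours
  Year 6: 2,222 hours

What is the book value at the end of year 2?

$153,960

Depreciable base = $218,090 − $7,800 = $210,290.
Rate = $210,290 / 21,029 hours = $10 per hour.
Year 1: 3,220 × $10 = $32,200. Book value $185,890.
Year 2: 3,193 × $10 = $31,930. Book value $153,960.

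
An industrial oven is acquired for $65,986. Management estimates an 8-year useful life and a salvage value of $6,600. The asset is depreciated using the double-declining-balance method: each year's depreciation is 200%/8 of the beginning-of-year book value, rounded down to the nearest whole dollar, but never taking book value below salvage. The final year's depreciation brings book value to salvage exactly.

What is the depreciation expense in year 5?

Depreciable base = $65,986 − $6,600 = $59,386.
Year 1: ⌊$65,986 × 200%/8⌋ = $16,496. Book value $49,490.
Year 2: ⌊$49,490 × 200%/8⌋ = $12,372. Book value $37,118.
Year 3: ⌊$37,118 × 200%/8⌋ = $9,279. Book value $27,839.
Year 4: ⌊$27,839 × 200%/8⌋ = $6,959. Book value $20,880.
Year 5: ⌊$20,880 × 200%/8⌋ = $5,220. Book value $15,660.

$5,220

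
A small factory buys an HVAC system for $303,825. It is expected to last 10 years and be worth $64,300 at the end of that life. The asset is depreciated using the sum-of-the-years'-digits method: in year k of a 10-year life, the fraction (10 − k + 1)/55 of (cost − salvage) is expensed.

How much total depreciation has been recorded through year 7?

$213,395

Depreciable base = $303,825 − $64,300 = $239,525.
Sum of the years' digits = 10+9+8+7+6+5+4+3+2+1 = 55.
Year 1: $239,525 × 10/55 = $43,550. Book value $260,275.
Year 2: $239,525 × 9/55 = $39,195. Book value $221,080.
Year 3: $239,525 × 8/55 = $34,840. Book value $186,240.
Year 4: $239,525 × 7/55 = $30,485. Book value $155,755.
Year 5: $239,525 × 6/55 = $26,130. Book value $129,625.
Year 6: $239,525 × 5/55 = $21,775. Book value $107,850.
Year 7: $239,525 × 4/55 = $17,420. Book value $90,430.
Accumulated through year 7 = $303,825 − $90,430 = $213,395.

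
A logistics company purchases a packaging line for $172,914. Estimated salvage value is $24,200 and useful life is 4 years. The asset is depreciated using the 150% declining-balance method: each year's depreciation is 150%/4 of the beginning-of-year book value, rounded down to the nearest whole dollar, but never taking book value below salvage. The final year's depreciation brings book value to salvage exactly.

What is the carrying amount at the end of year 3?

Depreciable base = $172,914 − $24,200 = $148,714.
Year 1: ⌊$172,914 × 150%/4⌋ = $64,842. Book value $108,072.
Year 2: ⌊$108,072 × 150%/4⌋ = $40,527. Book value $67,545.
Year 3: ⌊$67,545 × 150%/4⌋ = $25,329. Book value $42,216.

$42,216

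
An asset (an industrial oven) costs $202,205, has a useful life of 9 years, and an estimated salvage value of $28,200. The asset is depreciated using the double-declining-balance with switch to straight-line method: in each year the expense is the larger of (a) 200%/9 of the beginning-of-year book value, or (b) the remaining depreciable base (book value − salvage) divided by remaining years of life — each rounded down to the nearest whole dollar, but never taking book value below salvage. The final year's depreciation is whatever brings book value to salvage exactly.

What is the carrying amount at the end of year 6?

$44,765

Depreciable base = $202,205 − $28,200 = $174,005.
Year 1: DB = ⌊$202,205 × 200%/9⌋ = $44,934; SL = ⌊$174,005/9⌋ = $19,333 → take DB $44,934. Book value $157,271.
Year 2: DB = ⌊$157,271 × 200%/9⌋ = $34,949; SL = ⌊$129,071/8⌋ = $16,133 → take DB $34,949. Book value $122,322.
Year 3: DB = ⌊$122,322 × 200%/9⌋ = $27,182; SL = ⌊$94,122/7⌋ = $13,446 → take DB $27,182. Book value $95,140.
Year 4: DB = ⌊$95,140 × 200%/9⌋ = $21,142; SL = ⌊$66,940/6⌋ = $11,156 → take DB $21,142. Book value $73,998.
Year 5: DB = ⌊$73,998 × 200%/9⌋ = $16,444; SL = ⌊$45,798/5⌋ = $9,159 → take DB $16,444. Book value $57,554.
Year 6: DB = ⌊$57,554 × 200%/9⌋ = $12,789; SL = ⌊$29,354/4⌋ = $7,338 → take DB $12,789. Book value $44,765.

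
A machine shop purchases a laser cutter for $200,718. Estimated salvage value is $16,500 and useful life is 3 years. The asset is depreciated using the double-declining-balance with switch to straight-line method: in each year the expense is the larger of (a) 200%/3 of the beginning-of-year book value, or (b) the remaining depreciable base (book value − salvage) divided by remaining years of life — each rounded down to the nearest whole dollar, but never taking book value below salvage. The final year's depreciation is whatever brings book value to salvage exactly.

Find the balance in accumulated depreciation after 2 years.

$178,416

Depreciable base = $200,718 − $16,500 = $184,218.
Year 1: DB = ⌊$200,718 × 200%/3⌋ = $133,812; SL = ⌊$184,218/3⌋ = $61,406 → take DB $133,812. Book value $66,906.
Year 2: DB = ⌊$66,906 × 200%/3⌋ = $44,604; SL = ⌊$50,406/2⌋ = $25,203 → take DB $44,604. Book value $22,302.
Accumulated through year 2 = $200,718 − $22,302 = $178,416.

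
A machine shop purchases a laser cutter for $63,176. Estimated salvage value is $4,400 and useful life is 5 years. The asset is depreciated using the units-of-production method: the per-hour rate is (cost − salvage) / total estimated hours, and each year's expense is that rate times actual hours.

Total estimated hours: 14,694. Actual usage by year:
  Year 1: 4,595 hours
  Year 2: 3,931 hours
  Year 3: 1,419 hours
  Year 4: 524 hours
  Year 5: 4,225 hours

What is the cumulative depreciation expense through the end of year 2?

Depreciable base = $63,176 − $4,400 = $58,776.
Rate = $58,776 / 14,694 hours = $4 per hour.
Year 1: 4,595 × $4 = $18,380. Book value $44,796.
Year 2: 3,931 × $4 = $15,724. Book value $29,072.
Accumulated through year 2 = $63,176 − $29,072 = $34,104.

$34,104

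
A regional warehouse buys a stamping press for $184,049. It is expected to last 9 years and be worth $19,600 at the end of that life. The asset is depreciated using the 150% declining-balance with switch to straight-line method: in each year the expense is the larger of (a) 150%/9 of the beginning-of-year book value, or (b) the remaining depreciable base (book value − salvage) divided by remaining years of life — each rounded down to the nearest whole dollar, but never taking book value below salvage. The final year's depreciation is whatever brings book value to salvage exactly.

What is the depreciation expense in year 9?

Depreciable base = $184,049 − $19,600 = $164,449.
Year 1: DB = ⌊$184,049 × 150%/9⌋ = $30,674; SL = ⌊$164,449/9⌋ = $18,272 → take DB $30,674. Book value $153,375.
Year 2: DB = ⌊$153,375 × 150%/9⌋ = $25,562; SL = ⌊$133,775/8⌋ = $16,721 → take DB $25,562. Book value $127,813.
Year 3: DB = ⌊$127,813 × 150%/9⌋ = $21,302; SL = ⌊$108,213/7⌋ = $15,459 → take DB $21,302. Book value $106,511.
Year 4: DB = ⌊$106,511 × 150%/9⌋ = $17,751; SL = ⌊$86,911/6⌋ = $14,485 → take DB $17,751. Book value $88,760.
Year 5: DB = ⌊$88,760 × 150%/9⌋ = $14,793; SL = ⌊$69,160/5⌋ = $13,832 → take DB $14,793. Book value $73,967.
Year 6: DB = ⌊$73,967 × 150%/9⌋ = $12,327; SL = ⌊$54,367/4⌋ = $13,591 → take SL $13,591. Book value $60,376.
Year 7: DB = ⌊$60,376 × 150%/9⌋ = $10,062; SL = ⌊$40,776/3⌋ = $13,592 → take SL $13,592. Book value $46,784.
Year 8: DB = ⌊$46,784 × 150%/9⌋ = $7,797; SL = ⌊$27,184/2⌋ = $13,592 → take SL $13,592. Book value $33,192.
Year 9 (final): $33,192 − $19,600 = $13,592. Book value $19,600.

$13,592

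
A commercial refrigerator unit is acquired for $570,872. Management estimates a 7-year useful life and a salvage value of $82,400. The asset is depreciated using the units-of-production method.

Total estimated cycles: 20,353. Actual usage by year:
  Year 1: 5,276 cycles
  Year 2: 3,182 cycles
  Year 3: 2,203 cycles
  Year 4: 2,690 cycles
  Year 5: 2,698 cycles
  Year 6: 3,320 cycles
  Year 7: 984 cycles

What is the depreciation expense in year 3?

$52,872

Depreciable base = $570,872 − $82,400 = $488,472.
Rate = $488,472 / 20,353 cycles = $24 per cycle.
Year 1: 5,276 × $24 = $126,624. Book value $444,248.
Year 2: 3,182 × $24 = $76,368. Book value $367,880.
Year 3: 2,203 × $24 = $52,872. Book value $315,008.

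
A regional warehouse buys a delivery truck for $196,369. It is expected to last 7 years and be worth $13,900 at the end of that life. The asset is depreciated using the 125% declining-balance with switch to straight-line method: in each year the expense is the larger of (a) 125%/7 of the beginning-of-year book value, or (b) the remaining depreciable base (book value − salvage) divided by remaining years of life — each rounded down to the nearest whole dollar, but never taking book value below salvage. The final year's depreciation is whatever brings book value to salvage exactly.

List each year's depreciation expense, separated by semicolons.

$35,065; $28,804; $23,720; $23,720; $23,720; $23,720; $23,720

Depreciable base = $196,369 − $13,900 = $182,469.
Year 1: DB = ⌊$196,369 × 125%/7⌋ = $35,065; SL = ⌊$182,469/7⌋ = $26,067 → take DB $35,065. Book value $161,304.
Year 2: DB = ⌊$161,304 × 125%/7⌋ = $28,804; SL = ⌊$147,404/6⌋ = $24,567 → take DB $28,804. Book value $132,500.
Year 3: DB = ⌊$132,500 × 125%/7⌋ = $23,660; SL = ⌊$118,600/5⌋ = $23,720 → take SL $23,720. Book value $108,780.
Year 4: DB = ⌊$108,780 × 125%/7⌋ = $19,425; SL = ⌊$94,880/4⌋ = $23,720 → take SL $23,720. Book value $85,060.
Year 5: DB = ⌊$85,060 × 125%/7⌋ = $15,189; SL = ⌊$71,160/3⌋ = $23,720 → take SL $23,720. Book value $61,340.
Year 6: DB = ⌊$61,340 × 125%/7⌋ = $10,953; SL = ⌊$47,440/2⌋ = $23,720 → take SL $23,720. Book value $37,620.
Year 7 (final): $37,620 − $13,900 = $23,720. Book value $13,900.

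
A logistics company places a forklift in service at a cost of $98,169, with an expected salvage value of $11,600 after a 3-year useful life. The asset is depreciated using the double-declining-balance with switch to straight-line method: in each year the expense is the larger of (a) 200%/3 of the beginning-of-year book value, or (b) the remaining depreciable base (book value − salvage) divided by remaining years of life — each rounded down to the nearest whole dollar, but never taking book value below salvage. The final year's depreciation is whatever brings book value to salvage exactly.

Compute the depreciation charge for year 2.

Depreciable base = $98,169 − $11,600 = $86,569.
Year 1: DB = ⌊$98,169 × 200%/3⌋ = $65,446; SL = ⌊$86,569/3⌋ = $28,856 → take DB $65,446. Book value $32,723.
Year 2: DB = ⌊$32,723 × 200%/3⌋ = $21,815; SL = ⌊$21,123/2⌋ = $10,561 → take DB $21,815, capped at $21,123. Book value $11,600.

$21,123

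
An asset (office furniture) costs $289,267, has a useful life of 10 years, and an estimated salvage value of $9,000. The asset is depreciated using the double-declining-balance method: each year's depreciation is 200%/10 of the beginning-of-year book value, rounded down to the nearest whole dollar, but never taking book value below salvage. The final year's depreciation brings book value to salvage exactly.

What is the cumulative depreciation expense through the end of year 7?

$228,602

Depreciable base = $289,267 − $9,000 = $280,267.
Year 1: ⌊$289,267 × 200%/10⌋ = $57,853. Book value $231,414.
Year 2: ⌊$231,414 × 200%/10⌋ = $46,282. Book value $185,132.
Year 3: ⌊$185,132 × 200%/10⌋ = $37,026. Book value $148,106.
Year 4: ⌊$148,106 × 200%/10⌋ = $29,621. Book value $118,485.
Year 5: ⌊$118,485 × 200%/10⌋ = $23,697. Book value $94,788.
Year 6: ⌊$94,788 × 200%/10⌋ = $18,957. Book value $75,831.
Year 7: ⌊$75,831 × 200%/10⌋ = $15,166. Book value $60,665.
Accumulated through year 7 = $289,267 − $60,665 = $228,602.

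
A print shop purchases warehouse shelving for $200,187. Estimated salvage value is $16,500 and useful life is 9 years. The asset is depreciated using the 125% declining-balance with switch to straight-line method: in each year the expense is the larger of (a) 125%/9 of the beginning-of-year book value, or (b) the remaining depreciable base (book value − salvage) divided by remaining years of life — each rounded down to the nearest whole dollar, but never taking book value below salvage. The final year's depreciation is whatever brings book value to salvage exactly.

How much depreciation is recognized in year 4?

$18,554

Depreciable base = $200,187 − $16,500 = $183,687.
Year 1: DB = ⌊$200,187 × 125%/9⌋ = $27,803; SL = ⌊$183,687/9⌋ = $20,409 → take DB $27,803. Book value $172,384.
Year 2: DB = ⌊$172,384 × 125%/9⌋ = $23,942; SL = ⌊$155,884/8⌋ = $19,485 → take DB $23,942. Book value $148,442.
Year 3: DB = ⌊$148,442 × 125%/9⌋ = $20,616; SL = ⌊$131,942/7⌋ = $18,848 → take DB $20,616. Book value $127,826.
Year 4: DB = ⌊$127,826 × 125%/9⌋ = $17,753; SL = ⌊$111,326/6⌋ = $18,554 → take SL $18,554. Book value $109,272.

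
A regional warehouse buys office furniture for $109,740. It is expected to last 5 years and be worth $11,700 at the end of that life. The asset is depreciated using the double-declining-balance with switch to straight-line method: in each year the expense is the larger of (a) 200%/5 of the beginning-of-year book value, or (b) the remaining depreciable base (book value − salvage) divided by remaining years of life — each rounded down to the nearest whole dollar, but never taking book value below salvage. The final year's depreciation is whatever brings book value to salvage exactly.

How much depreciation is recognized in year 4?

$9,482

Depreciable base = $109,740 − $11,700 = $98,040.
Year 1: DB = ⌊$109,740 × 200%/5⌋ = $43,896; SL = ⌊$98,040/5⌋ = $19,608 → take DB $43,896. Book value $65,844.
Year 2: DB = ⌊$65,844 × 200%/5⌋ = $26,337; SL = ⌊$54,144/4⌋ = $13,536 → take DB $26,337. Book value $39,507.
Year 3: DB = ⌊$39,507 × 200%/5⌋ = $15,802; SL = ⌊$27,807/3⌋ = $9,269 → take DB $15,802. Book value $23,705.
Year 4: DB = ⌊$23,705 × 200%/5⌋ = $9,482; SL = ⌊$12,005/2⌋ = $6,002 → take DB $9,482. Book value $14,223.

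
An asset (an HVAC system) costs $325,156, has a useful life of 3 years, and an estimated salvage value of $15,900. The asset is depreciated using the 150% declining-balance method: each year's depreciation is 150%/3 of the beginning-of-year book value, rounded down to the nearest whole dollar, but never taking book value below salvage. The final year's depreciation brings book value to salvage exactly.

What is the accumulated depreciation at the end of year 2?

$243,867

Depreciable base = $325,156 − $15,900 = $309,256.
Year 1: ⌊$325,156 × 150%/3⌋ = $162,578. Book value $162,578.
Year 2: ⌊$162,578 × 150%/3⌋ = $81,289. Book value $81,289.
Accumulated through year 2 = $325,156 − $81,289 = $243,867.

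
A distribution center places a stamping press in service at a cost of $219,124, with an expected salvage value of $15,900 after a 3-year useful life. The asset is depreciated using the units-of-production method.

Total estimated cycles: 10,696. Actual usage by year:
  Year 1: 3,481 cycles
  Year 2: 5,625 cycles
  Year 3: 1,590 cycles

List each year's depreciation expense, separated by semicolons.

$66,139; $106,875; $30,210

Depreciable base = $219,124 − $15,900 = $203,224.
Rate = $203,224 / 10,696 cycles = $19 per cycle.
Year 1: 3,481 × $19 = $66,139. Book value $152,985.
Year 2: 5,625 × $19 = $106,875. Book value $46,110.
Year 3: 1,590 × $19 = $30,210. Book value $15,900.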